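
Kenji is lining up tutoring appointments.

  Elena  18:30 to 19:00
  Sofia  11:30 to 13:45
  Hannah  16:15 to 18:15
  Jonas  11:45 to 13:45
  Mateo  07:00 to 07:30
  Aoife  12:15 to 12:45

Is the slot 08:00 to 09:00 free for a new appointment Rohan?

Yes — the slot is free

Mateo: ends 07:30 at or before Rohan starts 08:00 → clear.
Sofia: starts 11:30 at or after Rohan ends 09:00 → clear.
Jonas: starts 11:45 at or after Rohan ends 09:00 → clear.
Aoife: starts 12:15 at or after Rohan ends 09:00 → clear.
Hannah: starts 16:15 at or after Rohan ends 09:00 → clear.
Elena: starts 18:30 at or after Rohan ends 09:00 → clear.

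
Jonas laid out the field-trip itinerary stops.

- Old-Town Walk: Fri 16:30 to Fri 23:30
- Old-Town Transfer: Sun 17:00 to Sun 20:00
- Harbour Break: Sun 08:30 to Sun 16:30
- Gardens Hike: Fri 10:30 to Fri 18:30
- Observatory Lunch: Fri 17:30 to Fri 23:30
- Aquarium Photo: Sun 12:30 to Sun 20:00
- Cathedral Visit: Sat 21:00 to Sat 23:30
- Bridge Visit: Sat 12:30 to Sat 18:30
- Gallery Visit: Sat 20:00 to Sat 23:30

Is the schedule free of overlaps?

No

Sorted by start: Gardens Hike, Old-Town Walk, Observatory Lunch, Bridge Visit, Gallery Visit, Cathedral Visit, Harbour Break, Aquarium Photo, Old-Town Transfer.
Old-Town Walk starts before Gardens Hike ends → Gardens Hike and Old-Town Walk overlap.
That's a conflict, so the schedule is not conflict-free.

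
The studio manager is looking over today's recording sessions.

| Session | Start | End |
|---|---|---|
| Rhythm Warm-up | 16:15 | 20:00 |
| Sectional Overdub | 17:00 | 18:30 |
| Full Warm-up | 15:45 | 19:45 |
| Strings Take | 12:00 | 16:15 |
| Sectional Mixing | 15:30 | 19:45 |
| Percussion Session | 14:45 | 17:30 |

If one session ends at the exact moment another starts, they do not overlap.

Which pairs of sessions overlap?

Sorted by start: Strings Take, Percussion Session, Sectional Mixing, Full Warm-up, Rhythm Warm-up, Sectional Overdub.
Percussion Session starts before Strings Take ends → Strings Take and Percussion Session overlap.
Sectional Mixing starts before Strings Take ends → Strings Take and Sectional Mixing overlap.
Full Warm-up starts before Strings Take ends → Strings Take and Full Warm-up overlap.
Rhythm Warm-up starts exactly when Strings Take ends (back-to-back, no overlap), so Strings Take has no further overlaps.
Sectional Mixing starts before Percussion Session ends → Percussion Session and Sectional Mixing overlap.
Full Warm-up starts before Percussion Session ends → Percussion Session and Full Warm-up overlap.
Rhythm Warm-up starts before Percussion Session ends → Percussion Session and Rhythm Warm-up overlap.
Sectional Overdub starts before Percussion Session ends → Percussion Session and Sectional Overdub overlap.
Full Warm-up starts before Sectional Mixing ends → Sectional Mixing and Full Warm-up overlap.
Rhythm Warm-up starts before Sectional Mixing ends → Sectional Mixing and Rhythm Warm-up overlap.
Sectional Overdub starts before Sectional Mixing ends → Sectional Mixing and Sectional Overdub overlap.
Rhythm Warm-up starts before Full Warm-up ends → Full Warm-up and Rhythm Warm-up overlap.
Sectional Overdub starts before Full Warm-up ends → Full Warm-up and Sectional Overdub overlap.
Sectional Overdub starts before Rhythm Warm-up ends → Rhythm Warm-up and Sectional Overdub overlap.

Full Warm-up & Percussion Session, Full Warm-up & Rhythm Warm-up, Full Warm-up & Sectional Mixing, Full Warm-up & Sectional Overdub, Full Warm-up & Strings Take, Percussion Session & Rhythm Warm-up, Percussion Session & Sectional Mixing, Percussion Session & Sectional Overdub, Percussion Session & Strings Take, Rhythm Warm-up & Sectional Mixing, Rhythm Warm-up & Sectional Overdub, Sectional Mixing & Sectional Overdub, Sectional Mixing & Strings Take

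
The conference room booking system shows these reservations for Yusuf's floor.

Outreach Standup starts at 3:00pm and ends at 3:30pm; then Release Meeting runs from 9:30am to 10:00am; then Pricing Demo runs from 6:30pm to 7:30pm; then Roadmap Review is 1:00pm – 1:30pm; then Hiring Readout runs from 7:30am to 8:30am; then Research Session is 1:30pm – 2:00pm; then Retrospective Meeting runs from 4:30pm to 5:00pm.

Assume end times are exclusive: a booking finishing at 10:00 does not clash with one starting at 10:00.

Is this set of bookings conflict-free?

Sorted by start: Hiring Readout, Release Meeting, Roadmap Review, Research Session, Outreach Standup, Retrospective Meeting, Pricing Demo.
Release Meeting starts after Hiring Readout ends — done with Hiring Readout.
Roadmap Review starts after Release Meeting ends — done with Release Meeting.
Research Session starts exactly when Roadmap Review ends (back-to-back, no overlap) — done with Roadmap Review.
Outreach Standup starts after Research Session ends — done with Research Session.
Retrospective Meeting starts after Outreach Standup ends — done with Outreach Standup.
Pricing Demo starts after Retrospective Meeting ends.
Every pair is clear; the schedule has no overlaps.

Yes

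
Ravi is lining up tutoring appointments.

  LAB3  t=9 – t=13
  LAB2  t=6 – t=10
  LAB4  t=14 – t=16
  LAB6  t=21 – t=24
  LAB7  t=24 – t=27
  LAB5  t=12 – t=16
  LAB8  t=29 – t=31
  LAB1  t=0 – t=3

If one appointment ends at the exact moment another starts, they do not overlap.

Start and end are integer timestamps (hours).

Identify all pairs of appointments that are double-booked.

LAB2 & LAB3, LAB3 & LAB5, LAB4 & LAB5

Sorted by start: LAB1, LAB2, LAB3, LAB5, LAB4, LAB6, LAB7, LAB8.
LAB2 starts after LAB1 ends — done with LAB1.
LAB3 starts before LAB2 ends → LAB2 and LAB3 overlap.
LAB5 starts after LAB2 ends — done with LAB2.
LAB5 starts before LAB3 ends → LAB3 and LAB5 overlap.
LAB4 starts after LAB3 ends — done with LAB3.
LAB4 starts before LAB5 ends → LAB5 and LAB4 overlap.
LAB6 starts after LAB5 ends — done with LAB5.
LAB6 starts after LAB4 ends — done with LAB4.
LAB7 starts exactly when LAB6 ends (back-to-back, no overlap) — done with LAB6.
LAB8 starts after LAB7 ends.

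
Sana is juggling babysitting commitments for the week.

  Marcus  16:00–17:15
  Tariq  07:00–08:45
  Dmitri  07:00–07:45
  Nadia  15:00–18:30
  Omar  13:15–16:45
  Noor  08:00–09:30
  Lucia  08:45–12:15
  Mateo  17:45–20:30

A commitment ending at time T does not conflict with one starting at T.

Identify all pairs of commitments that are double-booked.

Two intervals overlap when each starts before the other ends.
Sorted by start: Dmitri, Tariq, Noor, Lucia, Omar, Nadia, Marcus, Mateo.
Tariq starts before Dmitri ends → Dmitri and Tariq overlap.
Noor starts after Dmitri ends, so nothing later overlaps Dmitri either.
Noor starts before Tariq ends → Tariq and Noor overlap.
Lucia starts exactly when Tariq ends (back-to-back, no overlap), so nothing later overlaps Tariq either.
Lucia starts before Noor ends → Noor and Lucia overlap.
Omar starts after Noor ends, so nothing later overlaps Noor either.
Omar starts after Lucia ends, so nothing later overlaps Lucia either.
Nadia starts before Omar ends → Omar and Nadia overlap.
Marcus starts before Omar ends → Omar and Marcus overlap.
Mateo starts after Omar ends.
Marcus starts before Nadia ends → Nadia and Marcus overlap.
Mateo starts before Nadia ends → Nadia and Mateo overlap.
Mateo starts after Marcus ends.

Dmitri & Tariq, Lucia & Noor, Marcus & Nadia, Marcus & Omar, Mateo & Nadia, Nadia & Omar, Noor & Tariq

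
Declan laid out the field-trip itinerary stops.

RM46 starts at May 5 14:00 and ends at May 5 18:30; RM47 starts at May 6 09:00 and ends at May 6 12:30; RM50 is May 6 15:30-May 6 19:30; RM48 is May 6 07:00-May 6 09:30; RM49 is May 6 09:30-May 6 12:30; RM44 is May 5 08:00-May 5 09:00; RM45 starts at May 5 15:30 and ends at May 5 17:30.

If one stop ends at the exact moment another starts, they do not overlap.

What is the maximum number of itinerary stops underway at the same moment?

Walk through starts and ends in time order (an end at T is processed before a start at T):
May 5 08:00 start RM44 → 1
May 5 09:00 end RM44 → 0
May 5 14:00 start RM46 → 1
May 5 15:30 start RM45 → 2
May 5 17:30 end RM45 → 1
May 5 18:30 end RM46 → 0
May 6 07:00 start RM48 → 1
May 6 09:00 start RM47 → 2
May 6 09:30 end RM48 → 1
May 6 09:30 start RM49 → 2
May 6 12:30 end RM47 → 1
May 6 12:30 end RM49 → 0
May 6 15:30 start RM50 → 1
May 6 19:30 end RM50 → 0
Peak is 2, at May 5 15:30 (RM45, RM46).

2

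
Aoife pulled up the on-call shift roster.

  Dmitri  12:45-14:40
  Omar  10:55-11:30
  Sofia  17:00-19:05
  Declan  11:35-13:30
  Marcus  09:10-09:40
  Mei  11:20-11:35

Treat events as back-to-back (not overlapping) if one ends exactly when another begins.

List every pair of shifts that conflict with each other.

Check each pair: they overlap iff neither finishes before the other starts.
Sorted by start: Marcus, Omar, Mei, Declan, Dmitri, Sofia.
Omar starts after Marcus ends, so nothing later overlaps Marcus either.
Mei starts before Omar ends → Omar and Mei overlap.
Declan starts after Omar ends, so nothing later overlaps Omar either.
Declan starts exactly when Mei ends (back-to-back, no overlap), so nothing later overlaps Mei either.
Dmitri starts before Declan ends → Declan and Dmitri overlap.
Sofia starts after Declan ends.
Sofia starts after Dmitri ends.

Declan & Dmitri, Mei & Omar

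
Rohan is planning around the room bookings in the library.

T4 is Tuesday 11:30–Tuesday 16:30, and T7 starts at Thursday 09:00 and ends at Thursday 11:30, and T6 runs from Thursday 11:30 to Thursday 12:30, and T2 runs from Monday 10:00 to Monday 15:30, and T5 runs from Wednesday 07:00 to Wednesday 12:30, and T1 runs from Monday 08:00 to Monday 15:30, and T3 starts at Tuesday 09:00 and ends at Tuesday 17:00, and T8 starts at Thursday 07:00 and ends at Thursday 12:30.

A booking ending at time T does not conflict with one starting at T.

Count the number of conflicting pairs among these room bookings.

Two intervals overlap when each starts before the other ends.
Sorted by start: T1, T2, T3, T4, T5, T8, T7, T6.
T2 starts before T1 ends → T1 and T2 overlap.
T3 starts after T1 ends — done with T1.
T3 starts after T2 ends — done with T2.
T4 starts before T3 ends → T3 and T4 overlap.
T5 starts after T3 ends — done with T3.
T5 starts after T4 ends — done with T4.
T8 starts after T5 ends — done with T5.
T7 starts before T8 ends → T8 and T7 overlap.
T6 starts before T8 ends → T8 and T6 overlap.
T6 starts exactly when T7 ends (back-to-back, no overlap).
Overlapping pairs: T1 & T2, T3 & T4, T6 & T8, T7 & T8 — 4 in total.

4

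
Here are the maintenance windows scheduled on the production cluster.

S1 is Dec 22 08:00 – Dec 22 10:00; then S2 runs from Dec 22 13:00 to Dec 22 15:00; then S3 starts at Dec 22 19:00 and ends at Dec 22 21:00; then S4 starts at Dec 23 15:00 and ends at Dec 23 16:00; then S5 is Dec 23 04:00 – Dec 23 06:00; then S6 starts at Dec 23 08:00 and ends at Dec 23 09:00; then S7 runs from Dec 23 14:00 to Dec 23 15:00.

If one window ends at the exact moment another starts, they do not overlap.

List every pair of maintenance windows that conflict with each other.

Sorted by start: S1, S2, S3, S5, S6, S7, S4.
S2 starts after S1 ends; S1 is clear from here.
S3 starts after S2 ends; S2 is clear from here.
S5 starts after S3 ends; S3 is clear from here.
S6 starts after S5 ends; S5 is clear from here.
S7 starts after S6 ends; S6 is clear from here.
S4 starts exactly when S7 ends (back-to-back, no overlap).

no overlapping pairs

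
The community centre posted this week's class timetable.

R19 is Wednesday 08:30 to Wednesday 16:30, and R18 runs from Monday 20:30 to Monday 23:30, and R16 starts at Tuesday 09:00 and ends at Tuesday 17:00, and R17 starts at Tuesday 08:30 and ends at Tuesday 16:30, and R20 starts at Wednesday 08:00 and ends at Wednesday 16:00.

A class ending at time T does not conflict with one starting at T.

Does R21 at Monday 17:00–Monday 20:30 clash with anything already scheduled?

No — it doesn't clash with anything

R18: starts Monday 20:30 at or after R21 ends Monday 20:30 → clear.
R17: starts Tuesday 08:30 at or after R21 ends Monday 20:30 → clear.
R16: starts Tuesday 09:00 at or after R21 ends Monday 20:30 → clear.
R20: starts Wednesday 08:00 at or after R21 ends Monday 20:30 → clear.
R19: starts Wednesday 08:30 at or after R21 ends Monday 20:30 → clear.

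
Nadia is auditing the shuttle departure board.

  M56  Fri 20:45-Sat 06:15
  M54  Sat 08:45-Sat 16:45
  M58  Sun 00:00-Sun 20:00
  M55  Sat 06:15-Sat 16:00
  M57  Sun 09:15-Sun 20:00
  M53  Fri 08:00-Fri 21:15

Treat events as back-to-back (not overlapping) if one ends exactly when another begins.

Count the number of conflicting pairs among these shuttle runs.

3

Check each pair: they overlap iff neither finishes before the other starts.
Sorted by start: M53, M56, M55, M54, M58, M57.
M56 starts before M53 ends → M53 and M56 overlap.
M55 starts after M53 ends, so M53 has no further overlaps.
M55 starts exactly when M56 ends (back-to-back, no overlap), so M56 has no further overlaps.
M54 starts before M55 ends → M55 and M54 overlap.
M58 starts after M55 ends, so M55 has no further overlaps.
M58 starts after M54 ends, so M54 has no further overlaps.
M57 starts before M58 ends → M58 and M57 overlap.
Overlapping pairs: M53 & M56, M54 & M55, M57 & M58 — 3 in total.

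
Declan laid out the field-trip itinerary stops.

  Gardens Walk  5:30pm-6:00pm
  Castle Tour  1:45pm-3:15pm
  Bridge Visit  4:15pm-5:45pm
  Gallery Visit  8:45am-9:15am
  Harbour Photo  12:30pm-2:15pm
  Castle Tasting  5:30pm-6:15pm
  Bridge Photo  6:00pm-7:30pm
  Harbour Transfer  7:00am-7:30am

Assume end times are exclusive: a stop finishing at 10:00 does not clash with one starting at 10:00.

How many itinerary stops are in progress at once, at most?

Sort all start/end points and keep a running count:
7:00am start Harbour Transfer → 1
7:30am end Harbour Transfer → 0
8:45am start Gallery Visit → 1
9:15am end Gallery Visit → 0
12:30pm start Harbour Photo → 1
1:45pm start Castle Tour → 2
2:15pm end Harbour Photo → 1
3:15pm end Castle Tour → 0
4:15pm start Bridge Visit → 1
5:30pm start Castle Tasting → 2
5:30pm start Gardens Walk → 3
5:45pm end Bridge Visit → 2
6:00pm end Gardens Walk → 1
6:00pm start Bridge Photo → 2
6:15pm end Castle Tasting → 1
7:30pm end Bridge Photo → 0
Peak is 3, at 5:30pm (Bridge Visit, Castle Tasting, Gardens Walk).

3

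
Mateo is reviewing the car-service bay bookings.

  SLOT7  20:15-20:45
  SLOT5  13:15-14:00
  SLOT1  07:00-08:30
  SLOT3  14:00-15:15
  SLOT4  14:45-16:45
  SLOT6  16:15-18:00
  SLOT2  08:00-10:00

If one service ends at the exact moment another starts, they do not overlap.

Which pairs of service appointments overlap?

Sorted by start: SLOT1, SLOT2, SLOT5, SLOT3, SLOT4, SLOT6, SLOT7.
SLOT2 starts before SLOT1 ends → SLOT1 and SLOT2 overlap.
SLOT5 starts after SLOT1 ends; SLOT1 is clear from here.
SLOT5 starts after SLOT2 ends; SLOT2 is clear from here.
SLOT3 starts exactly when SLOT5 ends (back-to-back, no overlap); SLOT5 is clear from here.
SLOT4 starts before SLOT3 ends → SLOT3 and SLOT4 overlap.
SLOT6 starts after SLOT3 ends; SLOT3 is clear from here.
SLOT6 starts before SLOT4 ends → SLOT4 and SLOT6 overlap.
SLOT7 starts after SLOT4 ends.
SLOT7 starts after SLOT6 ends.

SLOT1 & SLOT2, SLOT3 & SLOT4, SLOT4 & SLOT6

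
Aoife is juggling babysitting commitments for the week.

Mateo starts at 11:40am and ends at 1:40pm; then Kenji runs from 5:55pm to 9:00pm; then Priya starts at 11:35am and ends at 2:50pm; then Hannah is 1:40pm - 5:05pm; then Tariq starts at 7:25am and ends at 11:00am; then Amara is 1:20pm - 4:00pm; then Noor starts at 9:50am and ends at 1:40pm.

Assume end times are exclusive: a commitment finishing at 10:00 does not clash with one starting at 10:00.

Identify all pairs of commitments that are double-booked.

Amara & Hannah, Amara & Mateo, Amara & Noor, Amara & Priya, Hannah & Priya, Mateo & Noor, Mateo & Priya, Noor & Priya, Noor & Tariq

Two intervals overlap when each starts before the other ends.
Sorted by start: Tariq, Noor, Priya, Mateo, Amara, Hannah, Kenji.
Noor starts before Tariq ends → Tariq and Noor overlap.
Priya starts after Tariq ends — done with Tariq.
Priya starts before Noor ends → Noor and Priya overlap.
Mateo starts before Noor ends → Noor and Mateo overlap.
Amara starts before Noor ends → Noor and Amara overlap.
Hannah starts exactly when Noor ends (back-to-back, no overlap) — done with Noor.
Mateo starts before Priya ends → Priya and Mateo overlap.
Amara starts before Priya ends → Priya and Amara overlap.
Hannah starts before Priya ends → Priya and Hannah overlap.
Kenji starts after Priya ends.
Amara starts before Mateo ends → Mateo and Amara overlap.
Hannah starts exactly when Mateo ends (back-to-back, no overlap) — done with Mateo.
Hannah starts before Amara ends → Amara and Hannah overlap.
Kenji starts after Amara ends.
Kenji starts after Hannah ends.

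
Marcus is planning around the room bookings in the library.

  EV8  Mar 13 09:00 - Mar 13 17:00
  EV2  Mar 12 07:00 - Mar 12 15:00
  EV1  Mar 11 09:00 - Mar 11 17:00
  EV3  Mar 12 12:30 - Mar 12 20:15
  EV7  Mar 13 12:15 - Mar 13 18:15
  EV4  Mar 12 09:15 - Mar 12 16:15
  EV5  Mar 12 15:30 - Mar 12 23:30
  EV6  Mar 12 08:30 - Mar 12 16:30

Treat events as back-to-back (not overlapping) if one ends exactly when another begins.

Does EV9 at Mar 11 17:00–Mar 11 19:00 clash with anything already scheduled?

No — it doesn't clash with anything

EV1: ends Mar 11 17:00 at or before EV9 starts Mar 11 17:00 → clear.
EV2: starts Mar 12 07:00 at or after EV9 ends Mar 11 19:00 → clear.
EV6: starts Mar 12 08:30 at or after EV9 ends Mar 11 19:00 → clear.
EV4: starts Mar 12 09:15 at or after EV9 ends Mar 11 19:00 → clear.
EV3: starts Mar 12 12:30 at or after EV9 ends Mar 11 19:00 → clear.
EV5: starts Mar 12 15:30 at or after EV9 ends Mar 11 19:00 → clear.
EV8: starts Mar 13 09:00 at or after EV9 ends Mar 11 19:00 → clear.
EV7: starts Mar 13 12:15 at or after EV9 ends Mar 11 19:00 → clear.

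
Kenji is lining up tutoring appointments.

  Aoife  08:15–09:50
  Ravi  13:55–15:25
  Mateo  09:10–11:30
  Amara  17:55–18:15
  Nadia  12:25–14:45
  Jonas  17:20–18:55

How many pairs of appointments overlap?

Two intervals overlap when each starts before the other ends.
Sorted by start: Aoife, Mateo, Nadia, Ravi, Jonas, Amara.
Mateo starts before Aoife ends → Aoife and Mateo overlap.
Nadia starts after Aoife ends, so Aoife has no further overlaps.
Nadia starts after Mateo ends, so Mateo has no further overlaps.
Ravi starts before Nadia ends → Nadia and Ravi overlap.
Jonas starts after Nadia ends, so Nadia has no further overlaps.
Jonas starts after Ravi ends, so Ravi has no further overlaps.
Amara starts before Jonas ends → Jonas and Amara overlap.
Overlapping pairs: Amara & Jonas, Aoife & Mateo, Nadia & Ravi — 3 in total.

3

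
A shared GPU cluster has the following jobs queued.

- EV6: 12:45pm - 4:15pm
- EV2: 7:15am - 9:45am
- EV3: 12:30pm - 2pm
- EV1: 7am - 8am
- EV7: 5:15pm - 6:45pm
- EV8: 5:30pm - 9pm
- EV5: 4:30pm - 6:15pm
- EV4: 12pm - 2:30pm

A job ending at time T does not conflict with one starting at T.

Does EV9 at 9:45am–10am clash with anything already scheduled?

EV1: ends 8am at or before EV9 starts 9:45am → clear.
EV2: ends 9:45am at or before EV9 starts 9:45am → clear.
EV4: starts 12pm at or after EV9 ends 10am → clear.
EV3: starts 12:30pm at or after EV9 ends 10am → clear.
EV6: starts 12:45pm at or after EV9 ends 10am → clear.
EV5: starts 4:30pm at or after EV9 ends 10am → clear.
EV7: starts 5:15pm at or after EV9 ends 10am → clear.
EV8: starts 5:30pm at or after EV9 ends 10am → clear.

No — it doesn't clash with anything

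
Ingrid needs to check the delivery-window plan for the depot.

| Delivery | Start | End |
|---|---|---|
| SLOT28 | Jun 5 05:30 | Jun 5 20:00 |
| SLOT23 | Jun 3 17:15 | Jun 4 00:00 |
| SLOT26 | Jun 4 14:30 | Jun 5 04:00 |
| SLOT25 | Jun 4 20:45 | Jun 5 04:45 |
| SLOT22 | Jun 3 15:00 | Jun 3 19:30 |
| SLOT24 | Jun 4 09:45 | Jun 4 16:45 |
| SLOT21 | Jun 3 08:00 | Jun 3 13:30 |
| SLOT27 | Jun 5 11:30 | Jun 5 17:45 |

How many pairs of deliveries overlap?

4

Sorted by start: SLOT21, SLOT22, SLOT23, SLOT24, SLOT26, SLOT25, SLOT28, SLOT27.
SLOT22 starts after SLOT21 ends; SLOT21 is clear from here.
SLOT23 starts before SLOT22 ends → SLOT22 and SLOT23 overlap.
SLOT24 starts after SLOT22 ends; SLOT22 is clear from here.
SLOT24 starts after SLOT23 ends; SLOT23 is clear from here.
SLOT26 starts before SLOT24 ends → SLOT24 and SLOT26 overlap.
SLOT25 starts after SLOT24 ends; SLOT24 is clear from here.
SLOT25 starts before SLOT26 ends → SLOT26 and SLOT25 overlap.
SLOT28 starts after SLOT26 ends; SLOT26 is clear from here.
SLOT28 starts after SLOT25 ends; SLOT25 is clear from here.
SLOT27 starts before SLOT28 ends → SLOT28 and SLOT27 overlap.
Overlapping pairs: SLOT22 & SLOT23, SLOT24 & SLOT26, SLOT25 & SLOT26, SLOT27 & SLOT28 — 4 in total.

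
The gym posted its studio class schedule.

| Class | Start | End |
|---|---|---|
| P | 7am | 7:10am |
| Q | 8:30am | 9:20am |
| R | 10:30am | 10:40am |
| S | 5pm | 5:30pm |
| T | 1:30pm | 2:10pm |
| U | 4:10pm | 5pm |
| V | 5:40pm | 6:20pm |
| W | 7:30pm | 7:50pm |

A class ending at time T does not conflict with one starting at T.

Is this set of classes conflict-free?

Check each pair: they overlap iff neither finishes before the other starts.
Sorted by start: P, Q, R, T, U, S, V, W.
Q starts after P ends — done with P.
R starts after Q ends — done with Q.
T starts after R ends — done with R.
U starts after T ends — done with T.
S starts exactly when U ends (back-to-back, no overlap) — done with U.
V starts after S ends — done with S.
W starts after V ends.
Every pair is clear; the schedule has no overlaps.

Yes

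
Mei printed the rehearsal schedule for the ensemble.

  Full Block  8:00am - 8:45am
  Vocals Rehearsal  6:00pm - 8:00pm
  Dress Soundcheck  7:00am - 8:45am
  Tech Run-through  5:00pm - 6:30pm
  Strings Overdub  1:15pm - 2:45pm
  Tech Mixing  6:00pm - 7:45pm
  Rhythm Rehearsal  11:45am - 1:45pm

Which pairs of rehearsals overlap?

Sorted by start: Dress Soundcheck, Full Block, Rhythm Rehearsal, Strings Overdub, Tech Run-through, Vocals Rehearsal, Tech Mixing.
Full Block starts before Dress Soundcheck ends → Dress Soundcheck and Full Block overlap.
Rhythm Rehearsal starts after Dress Soundcheck ends — done with Dress Soundcheck.
Rhythm Rehearsal starts after Full Block ends — done with Full Block.
Strings Overdub starts before Rhythm Rehearsal ends → Rhythm Rehearsal and Strings Overdub overlap.
Tech Run-through starts after Rhythm Rehearsal ends — done with Rhythm Rehearsal.
Tech Run-through starts after Strings Overdub ends — done with Strings Overdub.
Vocals Rehearsal starts before Tech Run-through ends → Tech Run-through and Vocals Rehearsal overlap.
Tech Mixing starts before Tech Run-through ends → Tech Run-through and Tech Mixing overlap.
Tech Mixing starts before Vocals Rehearsal ends → Vocals Rehearsal and Tech Mixing overlap.

Dress Soundcheck & Full Block, Rhythm Rehearsal & Strings Overdub, Tech Mixing & Tech Run-through, Tech Mixing & Vocals Rehearsal, Tech Run-through & Vocals Rehearsal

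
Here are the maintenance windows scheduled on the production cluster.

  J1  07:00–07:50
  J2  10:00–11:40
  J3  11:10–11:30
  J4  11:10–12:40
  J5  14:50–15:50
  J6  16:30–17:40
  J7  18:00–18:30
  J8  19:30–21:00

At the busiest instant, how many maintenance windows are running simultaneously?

Sweep the timeline, counting +1 at each start and −1 at each end (ends before starts at a tie):
07:00 start J1 → 1
07:50 end J1 → 0
10:00 start J2 → 1
11:10 start J3 → 2
11:10 start J4 → 3
11:30 end J3 → 2
11:40 end J2 → 1
12:40 end J4 → 0
14:50 start J5 → 1
15:50 end J5 → 0
16:30 start J6 → 1
17:40 end J6 → 0
18:00 start J7 → 1
18:30 end J7 → 0
19:30 start J8 → 1
21:00 end J8 → 0
Peak is 3, at 11:10 (J2, J3, J4).

3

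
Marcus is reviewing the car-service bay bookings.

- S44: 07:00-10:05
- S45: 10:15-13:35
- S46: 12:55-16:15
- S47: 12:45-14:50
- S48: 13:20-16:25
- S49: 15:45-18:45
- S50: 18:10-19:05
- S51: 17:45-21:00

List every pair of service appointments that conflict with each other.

S45 & S46, S45 & S47, S45 & S48, S46 & S47, S46 & S48, S46 & S49, S47 & S48, S48 & S49, S49 & S50, S49 & S51, S50 & S51

Sorted by start: S44, S45, S47, S46, S48, S49, S51, S50.
S45 starts after S44 ends; S44 is clear from here.
S47 starts before S45 ends → S45 and S47 overlap.
S46 starts before S45 ends → S45 and S46 overlap.
S48 starts before S45 ends → S45 and S48 overlap.
S49 starts after S45 ends; S45 is clear from here.
S46 starts before S47 ends → S47 and S46 overlap.
S48 starts before S47 ends → S47 and S48 overlap.
S49 starts after S47 ends; S47 is clear from here.
S48 starts before S46 ends → S46 and S48 overlap.
S49 starts before S46 ends → S46 and S49 overlap.
S51 starts after S46 ends; S46 is clear from here.
S49 starts before S48 ends → S48 and S49 overlap.
S51 starts after S48 ends; S48 is clear from here.
S51 starts before S49 ends → S49 and S51 overlap.
S50 starts before S49 ends → S49 and S50 overlap.
S50 starts before S51 ends → S51 and S50 overlap.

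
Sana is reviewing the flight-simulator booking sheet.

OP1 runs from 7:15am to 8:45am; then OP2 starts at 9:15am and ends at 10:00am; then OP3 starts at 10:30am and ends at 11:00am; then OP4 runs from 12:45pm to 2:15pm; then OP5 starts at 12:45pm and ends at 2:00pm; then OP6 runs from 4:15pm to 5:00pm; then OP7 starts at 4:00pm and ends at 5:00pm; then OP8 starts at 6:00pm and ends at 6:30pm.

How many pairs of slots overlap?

Sorted by start: OP1, OP2, OP3, OP4, OP5, OP7, OP6, OP8.
OP2 starts after OP1 ends; OP1 is clear from here.
OP3 starts after OP2 ends; OP2 is clear from here.
OP4 starts after OP3 ends; OP3 is clear from here.
OP5 starts before OP4 ends → OP4 and OP5 overlap.
OP7 starts after OP4 ends; OP4 is clear from here.
OP7 starts after OP5 ends; OP5 is clear from here.
OP6 starts before OP7 ends → OP7 and OP6 overlap.
OP8 starts after OP7 ends.
OP8 starts after OP6 ends.
Overlapping pairs: OP4 & OP5, OP6 & OP7 — 2 in total.

2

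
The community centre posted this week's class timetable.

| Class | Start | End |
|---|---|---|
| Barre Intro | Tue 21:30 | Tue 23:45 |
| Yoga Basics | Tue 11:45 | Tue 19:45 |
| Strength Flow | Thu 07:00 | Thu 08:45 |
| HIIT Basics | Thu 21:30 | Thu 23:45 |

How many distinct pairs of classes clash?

Two intervals overlap when each starts before the other ends.
Sorted by start: Yoga Basics, Barre Intro, Strength Flow, HIIT Basics.
Barre Intro starts after Yoga Basics ends; Yoga Basics is clear from here.
Strength Flow starts after Barre Intro ends; Barre Intro is clear from here.
HIIT Basics starts after Strength Flow ends.
No pair overlaps.

0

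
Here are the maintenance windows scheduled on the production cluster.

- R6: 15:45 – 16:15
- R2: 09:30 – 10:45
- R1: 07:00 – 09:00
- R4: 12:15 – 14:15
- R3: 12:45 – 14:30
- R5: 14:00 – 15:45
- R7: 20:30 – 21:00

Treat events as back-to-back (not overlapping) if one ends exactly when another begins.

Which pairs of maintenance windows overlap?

Sorted by start: R1, R2, R4, R3, R5, R6, R7.
R2 starts after R1 ends — done with R1.
R4 starts after R2 ends — done with R2.
R3 starts before R4 ends → R4 and R3 overlap.
R5 starts before R4 ends → R4 and R5 overlap.
R6 starts after R4 ends — done with R4.
R5 starts before R3 ends → R3 and R5 overlap.
R6 starts after R3 ends — done with R3.
R6 starts exactly when R5 ends (back-to-back, no overlap) — done with R5.
R7 starts after R6 ends.

R3 & R4, R3 & R5, R4 & R5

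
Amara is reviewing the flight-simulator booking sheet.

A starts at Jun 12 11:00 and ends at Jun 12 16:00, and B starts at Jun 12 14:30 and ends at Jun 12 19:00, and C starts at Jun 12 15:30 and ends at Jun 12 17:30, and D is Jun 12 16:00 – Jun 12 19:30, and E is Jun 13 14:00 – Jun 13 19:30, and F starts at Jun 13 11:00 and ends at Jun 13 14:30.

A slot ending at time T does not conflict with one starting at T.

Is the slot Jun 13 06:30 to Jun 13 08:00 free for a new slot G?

A: ends Jun 12 16:00 at or before G starts Jun 13 06:30 → clear.
B: ends Jun 12 19:00 at or before G starts Jun 13 06:30 → clear.
C: ends Jun 12 17:30 at or before G starts Jun 13 06:30 → clear.
D: ends Jun 12 19:30 at or before G starts Jun 13 06:30 → clear.
F: starts Jun 13 11:00 at or after G ends Jun 13 08:00 → clear.
E: starts Jun 13 14:00 at or after G ends Jun 13 08:00 → clear.

Yes — the slot is free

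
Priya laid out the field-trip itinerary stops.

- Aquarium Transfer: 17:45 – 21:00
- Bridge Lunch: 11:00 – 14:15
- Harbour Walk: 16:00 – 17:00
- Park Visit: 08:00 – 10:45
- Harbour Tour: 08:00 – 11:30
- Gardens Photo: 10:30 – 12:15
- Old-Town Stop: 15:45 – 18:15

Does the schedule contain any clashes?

Two intervals overlap when each starts before the other ends.
Sorted by start: Harbour Tour, Park Visit, Gardens Photo, Bridge Lunch, Old-Town Stop, Harbour Walk, Aquarium Transfer.
Park Visit starts before Harbour Tour ends → Harbour Tour and Park Visit overlap.
That's a conflict, so the schedule is not conflict-free.

Yes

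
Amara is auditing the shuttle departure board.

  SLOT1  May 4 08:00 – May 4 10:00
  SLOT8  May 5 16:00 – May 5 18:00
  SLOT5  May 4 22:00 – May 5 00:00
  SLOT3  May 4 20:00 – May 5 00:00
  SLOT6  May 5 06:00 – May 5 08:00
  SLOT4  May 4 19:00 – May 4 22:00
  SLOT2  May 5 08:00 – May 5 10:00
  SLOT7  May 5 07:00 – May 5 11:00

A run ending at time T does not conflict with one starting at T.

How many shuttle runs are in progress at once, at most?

2

Sweep the timeline, counting +1 at each start and −1 at each end (ends before starts at a tie):
May 4 08:00 start SLOT1 → 1
May 4 10:00 end SLOT1 → 0
May 4 19:00 start SLOT4 → 1
May 4 20:00 start SLOT3 → 2
May 4 22:00 end SLOT4 → 1
May 4 22:00 start SLOT5 → 2
May 5 00:00 end SLOT3 → 1
May 5 00:00 end SLOT5 → 0
May 5 06:00 start SLOT6 → 1
May 5 07:00 start SLOT7 → 2
May 5 08:00 end SLOT6 → 1
May 5 08:00 start SLOT2 → 2
May 5 10:00 end SLOT2 → 1
May 5 11:00 end SLOT7 → 0
May 5 16:00 start SLOT8 → 1
May 5 18:00 end SLOT8 → 0
Peak is 2, at May 4 20:00 (SLOT3, SLOT4).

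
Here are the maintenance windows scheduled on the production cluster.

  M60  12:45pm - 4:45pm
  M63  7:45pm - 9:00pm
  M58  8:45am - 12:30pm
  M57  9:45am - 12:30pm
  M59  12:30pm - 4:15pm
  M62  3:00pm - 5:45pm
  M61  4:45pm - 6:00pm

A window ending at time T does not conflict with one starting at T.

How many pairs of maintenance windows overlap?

Sorted by start: M58, M57, M59, M60, M62, M61, M63.
M57 starts before M58 ends → M58 and M57 overlap.
M59 starts exactly when M58 ends (back-to-back, no overlap), so M58 has no further overlaps.
M59 starts exactly when M57 ends (back-to-back, no overlap), so M57 has no further overlaps.
M60 starts before M59 ends → M59 and M60 overlap.
M62 starts before M59 ends → M59 and M62 overlap.
M61 starts after M59 ends, so M59 has no further overlaps.
M62 starts before M60 ends → M60 and M62 overlap.
M61 starts exactly when M60 ends (back-to-back, no overlap), so M60 has no further overlaps.
M61 starts before M62 ends → M62 and M61 overlap.
M63 starts after M62 ends.
M63 starts after M61 ends.
Overlapping pairs: M57 & M58, M59 & M60, M59 & M62, M60 & M62, M61 & M62 — 5 in total.

5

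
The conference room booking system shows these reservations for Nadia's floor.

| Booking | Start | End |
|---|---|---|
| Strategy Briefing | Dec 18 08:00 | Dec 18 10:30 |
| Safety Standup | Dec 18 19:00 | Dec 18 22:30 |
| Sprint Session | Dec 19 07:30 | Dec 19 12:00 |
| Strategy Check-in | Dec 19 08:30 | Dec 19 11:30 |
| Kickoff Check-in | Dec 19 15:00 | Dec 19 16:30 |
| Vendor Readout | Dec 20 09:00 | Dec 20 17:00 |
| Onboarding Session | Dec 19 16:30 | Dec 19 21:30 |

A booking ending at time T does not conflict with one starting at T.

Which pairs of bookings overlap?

Sprint Session & Strategy Check-in

Sorted by start: Strategy Briefing, Safety Standup, Sprint Session, Strategy Check-in, Kickoff Check-in, Onboarding Session, Vendor Readout.
Safety Standup starts after Strategy Briefing ends — done with Strategy Briefing.
Sprint Session starts after Safety Standup ends — done with Safety Standup.
Strategy Check-in starts before Sprint Session ends → Sprint Session and Strategy Check-in overlap.
Kickoff Check-in starts after Sprint Session ends — done with Sprint Session.
Kickoff Check-in starts after Strategy Check-in ends — done with Strategy Check-in.
Onboarding Session starts exactly when Kickoff Check-in ends (back-to-back, no overlap) — done with Kickoff Check-in.
Vendor Readout starts after Onboarding Session ends.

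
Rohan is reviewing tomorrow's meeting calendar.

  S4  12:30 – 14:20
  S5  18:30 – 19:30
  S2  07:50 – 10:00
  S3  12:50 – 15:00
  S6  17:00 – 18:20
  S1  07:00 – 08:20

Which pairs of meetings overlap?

S1 & S2, S3 & S4

Check each pair: they overlap iff neither finishes before the other starts.
Sorted by start: S1, S2, S4, S3, S6, S5.
S2 starts before S1 ends → S1 and S2 overlap.
S4 starts after S1 ends; S1 is clear from here.
S4 starts after S2 ends; S2 is clear from here.
S3 starts before S4 ends → S4 and S3 overlap.
S6 starts after S4 ends; S4 is clear from here.
S6 starts after S3 ends; S3 is clear from here.
S5 starts after S6 ends.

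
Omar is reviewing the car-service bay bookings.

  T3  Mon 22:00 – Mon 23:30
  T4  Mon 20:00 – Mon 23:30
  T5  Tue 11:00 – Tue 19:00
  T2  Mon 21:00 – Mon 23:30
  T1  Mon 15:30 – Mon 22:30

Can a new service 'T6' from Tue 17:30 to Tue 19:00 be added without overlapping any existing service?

No — it overlaps T5

T1: ends Mon 22:30 at or before T6 starts Tue 17:30 → clear.
T4: ends Mon 23:30 at or before T6 starts Tue 17:30 → clear.
T2: ends Mon 23:30 at or before T6 starts Tue 17:30 → clear.
T3: ends Mon 23:30 at or before T6 starts Tue 17:30 → clear.
T5: starts Tue 11:00 before T6 ends Tue 19:00, and ends Tue 19:00 after T6 starts Tue 17:30 → overlap.
T6 overlaps T5.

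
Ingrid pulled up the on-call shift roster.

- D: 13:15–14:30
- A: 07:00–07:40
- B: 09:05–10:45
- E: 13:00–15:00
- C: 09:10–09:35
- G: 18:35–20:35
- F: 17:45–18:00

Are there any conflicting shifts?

Sorted by start: A, B, C, E, D, F, G.
B starts after A ends — done with A.
C starts before B ends → B and C overlap.
That's a conflict, so the schedule is not conflict-free.

Yes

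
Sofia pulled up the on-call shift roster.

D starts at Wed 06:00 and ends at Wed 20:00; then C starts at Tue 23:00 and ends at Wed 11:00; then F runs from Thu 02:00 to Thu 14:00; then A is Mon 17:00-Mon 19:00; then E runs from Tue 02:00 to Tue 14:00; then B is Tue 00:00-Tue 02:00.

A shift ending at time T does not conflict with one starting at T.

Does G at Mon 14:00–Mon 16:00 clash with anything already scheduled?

A: starts Mon 17:00 at or after G ends Mon 16:00 → clear.
B: starts Tue 00:00 at or after G ends Mon 16:00 → clear.
E: starts Tue 02:00 at or after G ends Mon 16:00 → clear.
C: starts Tue 23:00 at or after G ends Mon 16:00 → clear.
D: starts Wed 06:00 at or after G ends Mon 16:00 → clear.
F: starts Thu 02:00 at or after G ends Mon 16:00 → clear.

No — it doesn't clash with anything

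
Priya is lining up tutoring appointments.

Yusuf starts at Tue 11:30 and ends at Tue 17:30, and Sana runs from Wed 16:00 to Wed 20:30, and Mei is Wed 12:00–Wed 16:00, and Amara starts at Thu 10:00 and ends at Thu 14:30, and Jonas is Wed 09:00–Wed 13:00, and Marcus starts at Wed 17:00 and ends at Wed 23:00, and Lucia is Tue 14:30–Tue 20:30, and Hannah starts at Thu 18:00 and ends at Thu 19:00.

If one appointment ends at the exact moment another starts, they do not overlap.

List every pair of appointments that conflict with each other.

Check each pair: they overlap iff neither finishes before the other starts.
Sorted by start: Yusuf, Lucia, Jonas, Mei, Sana, Marcus, Amara, Hannah.
Lucia starts before Yusuf ends → Yusuf and Lucia overlap.
Jonas starts after Yusuf ends, so nothing later overlaps Yusuf either.
Jonas starts after Lucia ends, so nothing later overlaps Lucia either.
Mei starts before Jonas ends → Jonas and Mei overlap.
Sana starts after Jonas ends, so nothing later overlaps Jonas either.
Sana starts exactly when Mei ends (back-to-back, no overlap), so nothing later overlaps Mei either.
Marcus starts before Sana ends → Sana and Marcus overlap.
Amara starts after Sana ends, so nothing later overlaps Sana either.
Amara starts after Marcus ends, so nothing later overlaps Marcus either.
Hannah starts after Amara ends.

Jonas & Mei, Lucia & Yusuf, Marcus & Sana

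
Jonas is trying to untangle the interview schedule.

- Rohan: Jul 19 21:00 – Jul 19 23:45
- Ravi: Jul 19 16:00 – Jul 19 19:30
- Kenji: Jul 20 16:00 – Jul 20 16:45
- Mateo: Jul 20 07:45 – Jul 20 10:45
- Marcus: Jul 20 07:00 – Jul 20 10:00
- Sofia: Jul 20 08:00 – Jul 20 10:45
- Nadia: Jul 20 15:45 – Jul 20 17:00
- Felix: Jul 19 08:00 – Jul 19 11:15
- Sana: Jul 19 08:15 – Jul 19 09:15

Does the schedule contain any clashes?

Sorted by start: Felix, Sana, Ravi, Rohan, Marcus, Mateo, Sofia, Nadia, Kenji.
Sana starts before Felix ends → Felix and Sana overlap.
That's a conflict, so the schedule is not conflict-free.

Yes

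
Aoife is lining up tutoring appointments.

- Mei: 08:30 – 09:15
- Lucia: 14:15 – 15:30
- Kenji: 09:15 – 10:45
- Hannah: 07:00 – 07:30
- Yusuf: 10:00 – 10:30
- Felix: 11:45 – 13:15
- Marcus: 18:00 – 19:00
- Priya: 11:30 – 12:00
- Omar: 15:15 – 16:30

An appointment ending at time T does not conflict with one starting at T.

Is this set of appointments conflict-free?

No

Sorted by start: Hannah, Mei, Kenji, Yusuf, Priya, Felix, Lucia, Omar, Marcus.
Mei starts after Hannah ends, so Hannah has no further overlaps.
Kenji starts exactly when Mei ends (back-to-back, no overlap), so Mei has no further overlaps.
Yusuf starts before Kenji ends → Kenji and Yusuf overlap.
That's a conflict, so the schedule is not conflict-free.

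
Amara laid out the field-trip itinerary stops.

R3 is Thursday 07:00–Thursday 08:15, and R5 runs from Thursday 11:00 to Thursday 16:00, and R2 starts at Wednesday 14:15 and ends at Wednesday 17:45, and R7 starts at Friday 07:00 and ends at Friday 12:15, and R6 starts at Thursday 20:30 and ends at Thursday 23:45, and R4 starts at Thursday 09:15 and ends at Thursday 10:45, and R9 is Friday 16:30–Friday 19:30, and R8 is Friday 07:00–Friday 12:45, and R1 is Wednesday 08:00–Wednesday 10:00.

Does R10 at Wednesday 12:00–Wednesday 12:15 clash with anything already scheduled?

R1: ends Wednesday 10:00 at or before R10 starts Wednesday 12:00 → clear.
R2: starts Wednesday 14:15 at or after R10 ends Wednesday 12:15 → clear.
R3: starts Thursday 07:00 at or after R10 ends Wednesday 12:15 → clear.
R4: starts Thursday 09:15 at or after R10 ends Wednesday 12:15 → clear.
R5: starts Thursday 11:00 at or after R10 ends Wednesday 12:15 → clear.
R6: starts Thursday 20:30 at or after R10 ends Wednesday 12:15 → clear.
R7: starts Friday 07:00 at or after R10 ends Wednesday 12:15 → clear.
R8: starts Friday 07:00 at or after R10 ends Wednesday 12:15 → clear.
R9: starts Friday 16:30 at or after R10 ends Wednesday 12:15 → clear.

No — it doesn't clash with anything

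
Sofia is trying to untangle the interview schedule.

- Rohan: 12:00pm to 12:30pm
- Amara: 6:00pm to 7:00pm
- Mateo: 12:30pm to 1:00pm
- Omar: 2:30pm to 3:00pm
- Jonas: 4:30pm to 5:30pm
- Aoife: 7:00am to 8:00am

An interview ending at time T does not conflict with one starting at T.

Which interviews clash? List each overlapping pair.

none

Sorted by start: Aoife, Rohan, Mateo, Omar, Jonas, Amara.
Rohan starts after Aoife ends, so Aoife has no further overlaps.
Mateo starts exactly when Rohan ends (back-to-back, no overlap), so Rohan has no further overlaps.
Omar starts after Mateo ends, so Mateo has no further overlaps.
Jonas starts after Omar ends, so Omar has no further overlaps.
Amara starts after Jonas ends.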